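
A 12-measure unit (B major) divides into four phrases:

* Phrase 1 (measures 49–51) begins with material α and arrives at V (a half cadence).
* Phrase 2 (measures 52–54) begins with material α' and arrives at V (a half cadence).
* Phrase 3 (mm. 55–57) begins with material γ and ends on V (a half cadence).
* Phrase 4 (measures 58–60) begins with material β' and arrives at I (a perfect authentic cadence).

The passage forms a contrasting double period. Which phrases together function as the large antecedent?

In a double period the first pair of phrases (ending half cadence) is the large antecedent and the second pair (ending perfect authentic cadence) is the large consequent; the antecedent is phrases 1 and 2.

phrases 1 and 2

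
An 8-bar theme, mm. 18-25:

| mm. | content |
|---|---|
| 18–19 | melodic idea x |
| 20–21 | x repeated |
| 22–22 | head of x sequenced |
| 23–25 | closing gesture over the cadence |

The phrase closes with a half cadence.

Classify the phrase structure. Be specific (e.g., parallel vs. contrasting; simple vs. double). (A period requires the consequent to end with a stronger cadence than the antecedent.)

sentence

Basic idea (mm. 18–19) + its repetition (bars 20-21) form the presentation; fragmentation and cadence (measures 22-25) form the continuation — the 8-bar whole is a sentence.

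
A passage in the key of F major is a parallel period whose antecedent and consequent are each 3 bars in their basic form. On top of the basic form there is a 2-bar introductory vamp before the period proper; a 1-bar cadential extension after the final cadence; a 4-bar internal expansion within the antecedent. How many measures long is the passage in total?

13 measures

Basic parallel period: 3 + 3 = 6 bars.
6 (basic form) + 2 (introduction) + 1 (cadential extension) + 4 (internal expansion) = 13.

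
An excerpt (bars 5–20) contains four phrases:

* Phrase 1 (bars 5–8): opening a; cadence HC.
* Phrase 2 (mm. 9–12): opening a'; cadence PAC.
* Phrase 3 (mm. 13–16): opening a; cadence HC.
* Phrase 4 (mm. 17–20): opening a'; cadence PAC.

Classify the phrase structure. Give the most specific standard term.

The cadence pattern HC–PAC–HC–PAC is weak–strong twice, and phrases 3–4 restate phrases 1–2: a period heard twice, not a double period (which would end weakly at phrase 2).

repeated period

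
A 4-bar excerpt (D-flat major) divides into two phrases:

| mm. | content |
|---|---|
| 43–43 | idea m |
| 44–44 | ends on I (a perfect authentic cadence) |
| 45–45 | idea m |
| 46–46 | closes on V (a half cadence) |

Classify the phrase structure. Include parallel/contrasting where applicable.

The second phrase closes with a half cadence, which is not stronger than the first phrase's perfect authentic cadence; without a weak→strong cadential pair there is no antecedent–consequent relationship, so this is a phrase group rather than a period.

phrase group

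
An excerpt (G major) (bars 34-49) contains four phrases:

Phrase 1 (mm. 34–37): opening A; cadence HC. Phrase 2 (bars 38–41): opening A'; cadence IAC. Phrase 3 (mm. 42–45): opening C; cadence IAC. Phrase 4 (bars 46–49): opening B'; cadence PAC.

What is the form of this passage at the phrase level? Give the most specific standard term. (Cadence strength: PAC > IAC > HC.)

contrasting double period

Four phrases in two halves: the first half (mm. 34–41) ends with an imperfect authentic cadence, the second (mm. 42–49) with a perfect authentic cadence — a large antecedent–consequent pair, i.e. a double period.
Phrase 3 begins with different material from phrase 1, making it contrasting.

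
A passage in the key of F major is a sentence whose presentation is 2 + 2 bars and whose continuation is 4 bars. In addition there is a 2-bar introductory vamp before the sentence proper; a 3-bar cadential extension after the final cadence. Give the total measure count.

Basic sentence: 2 + 2 + 4 = 8 bars.
8 (basic form) + 2 (introduction) + 3 (cadential extension) = 13.

13 measures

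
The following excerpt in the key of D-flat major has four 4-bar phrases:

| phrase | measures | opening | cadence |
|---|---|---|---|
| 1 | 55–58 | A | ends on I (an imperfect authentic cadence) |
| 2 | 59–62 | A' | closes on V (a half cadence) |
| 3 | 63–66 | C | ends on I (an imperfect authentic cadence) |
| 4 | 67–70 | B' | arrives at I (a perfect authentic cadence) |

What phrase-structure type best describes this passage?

contrasting double period

Four phrases in two halves: the first half (measures 55–62) ends with a half cadence, the second (mm. 63-70) with a perfect authentic cadence — a large antecedent–consequent pair, i.e. a double period.
Phrase 3 begins with different material from phrase 1, making it contrasting.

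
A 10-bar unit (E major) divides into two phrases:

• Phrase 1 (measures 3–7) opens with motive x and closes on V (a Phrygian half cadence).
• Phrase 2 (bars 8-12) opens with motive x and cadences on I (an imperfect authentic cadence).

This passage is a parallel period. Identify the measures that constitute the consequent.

The antecedent is the phrase ending with the weaker cadence (Phrygian half cadence, phrase 1) and the consequent the one ending more conclusively (imperfect authentic cadence, phrase 2); the consequent is mm. 8–12.

measures 8–12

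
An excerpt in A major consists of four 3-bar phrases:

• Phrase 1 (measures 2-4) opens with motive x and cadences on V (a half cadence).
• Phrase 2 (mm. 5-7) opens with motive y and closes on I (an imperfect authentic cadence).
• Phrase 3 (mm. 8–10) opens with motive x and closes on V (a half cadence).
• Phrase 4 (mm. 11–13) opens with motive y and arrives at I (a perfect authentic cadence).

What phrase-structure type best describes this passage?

parallel double period

Four phrases in two halves: the first half (bars 2–7) ends with an imperfect authentic cadence, the second (mm. 8–13) with a perfect authentic cadence — a large antecedent–consequent pair, i.e. a double period.
Phrase 3 begins with the same material as phrase 1, making it parallel.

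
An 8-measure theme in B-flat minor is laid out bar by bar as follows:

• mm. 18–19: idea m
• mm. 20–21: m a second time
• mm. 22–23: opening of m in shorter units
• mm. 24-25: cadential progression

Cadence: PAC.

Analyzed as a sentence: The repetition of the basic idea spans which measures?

measures 20–21

The presentation of a sentence is the basic idea (mm. 18–19) plus its repetition (mm. 20-21); the repetition of the basic idea is therefore measures 20–21.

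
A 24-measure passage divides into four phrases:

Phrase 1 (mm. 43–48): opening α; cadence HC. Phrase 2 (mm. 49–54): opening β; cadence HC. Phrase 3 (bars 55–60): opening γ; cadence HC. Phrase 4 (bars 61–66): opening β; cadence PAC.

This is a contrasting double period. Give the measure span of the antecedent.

In a double period the first pair of phrases (ending half cadence) is the large antecedent and the second pair (ending perfect authentic cadence) is the large consequent; the antecedent is measures 43–54.

measures 43–54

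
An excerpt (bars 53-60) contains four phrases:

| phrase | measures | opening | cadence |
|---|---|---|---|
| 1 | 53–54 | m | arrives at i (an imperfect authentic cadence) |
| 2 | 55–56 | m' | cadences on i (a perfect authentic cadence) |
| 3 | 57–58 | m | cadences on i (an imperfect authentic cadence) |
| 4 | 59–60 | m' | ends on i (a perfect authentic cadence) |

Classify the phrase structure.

repeated period

The cadence pattern IAC–PAC–IAC–PAC is weak–strong twice, and phrases 3–4 restate phrases 1–2: a period heard twice, not a double period (which would end weakly at phrase 2).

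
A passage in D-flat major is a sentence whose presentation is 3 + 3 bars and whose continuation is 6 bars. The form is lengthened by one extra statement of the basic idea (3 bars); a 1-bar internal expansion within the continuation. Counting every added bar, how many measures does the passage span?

Basic sentence: 3 + 3 + 6 = 12 bars.
12 (basic form) + 3 (extra statement) + 1 (internal expansion) = 16.

16 measures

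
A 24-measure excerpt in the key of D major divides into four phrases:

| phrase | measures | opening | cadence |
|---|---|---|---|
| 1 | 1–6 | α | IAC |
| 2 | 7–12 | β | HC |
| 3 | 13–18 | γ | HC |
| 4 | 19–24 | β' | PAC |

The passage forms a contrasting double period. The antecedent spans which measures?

In a double period the four phrases pair into a large antecedent (phrases 1–2, ending half cadence) and a large consequent (phrases 3–4, ending perfect authentic cadence). The antecedent spans bars 1–12.

measures 1–12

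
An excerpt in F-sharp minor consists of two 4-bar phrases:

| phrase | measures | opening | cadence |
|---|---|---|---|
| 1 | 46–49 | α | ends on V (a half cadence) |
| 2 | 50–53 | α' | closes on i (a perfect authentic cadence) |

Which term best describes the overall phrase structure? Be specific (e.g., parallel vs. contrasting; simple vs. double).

Phrase 1 ends with a half cadence (weaker) and phrase 2 with a perfect authentic cadence (stronger): antecedent + consequent = a period.
The two phrases open with the same material (α / α'), so the period is parallel.

parallel period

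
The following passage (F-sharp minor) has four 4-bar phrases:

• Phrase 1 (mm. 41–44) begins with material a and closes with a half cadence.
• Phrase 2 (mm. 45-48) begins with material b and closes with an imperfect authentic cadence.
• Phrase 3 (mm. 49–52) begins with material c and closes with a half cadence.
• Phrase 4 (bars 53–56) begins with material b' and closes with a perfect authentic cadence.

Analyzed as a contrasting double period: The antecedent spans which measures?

In a double period the four phrases pair into a large antecedent (phrases 1–2, ending imperfect authentic cadence) and a large consequent (phrases 3–4, ending perfect authentic cadence). The antecedent spans bars 41-48.

measures 41–48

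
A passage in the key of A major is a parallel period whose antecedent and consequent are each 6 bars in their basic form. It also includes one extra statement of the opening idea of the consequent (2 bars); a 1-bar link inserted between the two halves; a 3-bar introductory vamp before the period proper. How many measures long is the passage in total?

18 measures

Basic parallel period: 6 + 6 = 12 bars.
12 (basic form) + 2 (extra statement) + 1 (link) + 3 (introduction) = 18.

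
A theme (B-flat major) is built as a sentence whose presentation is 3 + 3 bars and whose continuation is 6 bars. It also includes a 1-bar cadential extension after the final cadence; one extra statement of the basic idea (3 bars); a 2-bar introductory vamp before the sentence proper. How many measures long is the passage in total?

Basic sentence: 3 + 3 + 6 = 12 bars.
12 (basic form) + 1 (cadential extension) + 3 (extra statement) + 2 (introduction) = 18.

18 measures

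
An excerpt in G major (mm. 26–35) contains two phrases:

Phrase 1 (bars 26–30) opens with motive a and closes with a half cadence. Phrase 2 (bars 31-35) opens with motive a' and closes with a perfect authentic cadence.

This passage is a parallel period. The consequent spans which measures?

measures 31–35

The antecedent is the phrase ending with the weaker cadence (half cadence, phrase 1) and the consequent the one ending more conclusively (perfect authentic cadence, phrase 2); the consequent is mm. 31-35.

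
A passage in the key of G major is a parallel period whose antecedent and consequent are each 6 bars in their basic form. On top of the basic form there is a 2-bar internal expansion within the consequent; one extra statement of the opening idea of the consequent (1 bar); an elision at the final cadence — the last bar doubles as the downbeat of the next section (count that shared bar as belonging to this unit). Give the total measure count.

Basic parallel period: 6 + 6 = 12 bars.
12 (basic form) + 2 (internal expansion) + 1 (extra statement) = 15.
The elision shares a bar with the next section but does not change this unit's count.

15 measures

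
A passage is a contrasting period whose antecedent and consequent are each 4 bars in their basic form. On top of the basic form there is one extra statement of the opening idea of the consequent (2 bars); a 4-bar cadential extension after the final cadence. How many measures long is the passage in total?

14 measures

Basic contrasting period: 4 + 4 = 8 bars.
8 (basic form) + 2 (extra statement) + 4 (cadential extension) = 14.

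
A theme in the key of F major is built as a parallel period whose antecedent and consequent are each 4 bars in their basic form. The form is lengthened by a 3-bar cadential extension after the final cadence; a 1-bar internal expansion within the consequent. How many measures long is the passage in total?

Basic parallel period: 4 + 4 = 8 bars.
8 (basic form) + 3 (cadential extension) + 1 (internal expansion) = 12.

12 measures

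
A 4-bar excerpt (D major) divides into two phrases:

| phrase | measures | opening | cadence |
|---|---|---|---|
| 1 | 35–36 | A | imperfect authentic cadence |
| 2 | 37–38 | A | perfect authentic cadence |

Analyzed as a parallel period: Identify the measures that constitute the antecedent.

The antecedent is the phrase ending with the weaker cadence (imperfect authentic cadence, phrase 1) and the consequent the one ending more conclusively (perfect authentic cadence, phrase 2); the antecedent is bars 35–36.

measures 35–36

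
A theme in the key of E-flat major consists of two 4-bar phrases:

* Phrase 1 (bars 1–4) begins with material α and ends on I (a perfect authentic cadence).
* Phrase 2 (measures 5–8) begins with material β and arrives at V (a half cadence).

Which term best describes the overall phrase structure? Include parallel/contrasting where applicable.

phrase group

The second phrase closes with a half cadence, which is not stronger than the first phrase's perfect authentic cadence; without a weak→strong cadential pair there is no antecedent–consequent relationship, so this is a phrase group rather than a period.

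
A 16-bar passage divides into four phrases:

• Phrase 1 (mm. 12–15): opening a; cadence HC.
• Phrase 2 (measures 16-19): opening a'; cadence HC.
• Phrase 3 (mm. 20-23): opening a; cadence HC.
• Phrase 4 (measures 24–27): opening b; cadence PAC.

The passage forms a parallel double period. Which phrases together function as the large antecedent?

phrases 1 and 2

In a double period the first pair of phrases (ending half cadence) is the large antecedent and the second pair (ending perfect authentic cadence) is the large consequent; the antecedent is phrases 1 and 2.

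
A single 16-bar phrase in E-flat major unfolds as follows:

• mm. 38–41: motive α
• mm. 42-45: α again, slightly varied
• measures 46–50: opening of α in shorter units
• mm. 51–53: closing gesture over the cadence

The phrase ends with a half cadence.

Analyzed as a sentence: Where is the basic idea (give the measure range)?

The presentation of a sentence is the basic idea (mm. 38–41) plus its repetition (measures 42–45); the basic idea is therefore mm. 38-41.

measures 38–41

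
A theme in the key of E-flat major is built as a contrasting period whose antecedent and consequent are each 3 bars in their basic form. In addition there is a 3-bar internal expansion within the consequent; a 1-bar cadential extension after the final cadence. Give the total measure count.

Basic contrasting period: 3 + 3 = 6 bars.
6 (basic form) + 3 (internal expansion) + 1 (cadential extension) = 10.

10 measures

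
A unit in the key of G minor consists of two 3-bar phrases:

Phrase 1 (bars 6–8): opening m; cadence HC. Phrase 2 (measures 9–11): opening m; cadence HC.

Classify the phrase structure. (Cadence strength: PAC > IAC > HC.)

Both phrases have the same opening (m) and the same cadence (half cadence): the second is a restatement, not a consequent, so this is a repeated phrase rather than a period.

repeated phrase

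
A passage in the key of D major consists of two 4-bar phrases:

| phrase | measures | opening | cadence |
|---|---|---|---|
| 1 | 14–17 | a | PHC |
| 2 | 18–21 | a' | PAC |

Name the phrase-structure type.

Phrase 1 ends with a Phrygian half cadence (weaker) and phrase 2 with a perfect authentic cadence (stronger): antecedent + consequent = a period.
The two phrases open with the same material (a / a'), so the period is parallel.

parallel period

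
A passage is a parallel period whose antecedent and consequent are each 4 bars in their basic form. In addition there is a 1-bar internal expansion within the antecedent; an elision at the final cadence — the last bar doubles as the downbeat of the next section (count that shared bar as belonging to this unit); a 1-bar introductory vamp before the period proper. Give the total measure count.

Basic parallel period: 4 + 4 = 8 bars.
8 (basic form) + 1 (internal expansion) + 1 (introduction) = 10.
The elision shares a bar with the next section but does not change this unit's count.

10 measures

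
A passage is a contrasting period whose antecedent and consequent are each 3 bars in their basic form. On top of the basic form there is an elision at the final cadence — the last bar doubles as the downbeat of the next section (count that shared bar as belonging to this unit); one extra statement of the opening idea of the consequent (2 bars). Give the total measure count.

Basic contrasting period: 3 + 3 = 6 bars.
6 (basic form) + 2 (extra statement) = 8.
The elision shares a bar with the next section but does not change this unit's count.

8 measures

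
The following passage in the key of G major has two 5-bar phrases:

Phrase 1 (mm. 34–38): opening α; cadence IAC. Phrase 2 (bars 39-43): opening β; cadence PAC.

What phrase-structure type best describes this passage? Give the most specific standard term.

Phrase 1 ends with an imperfect authentic cadence (weaker) and phrase 2 with a perfect authentic cadence (stronger): antecedent + consequent = a period.
The two phrases open with different material (α / β), so the period is contrasting.

contrasting period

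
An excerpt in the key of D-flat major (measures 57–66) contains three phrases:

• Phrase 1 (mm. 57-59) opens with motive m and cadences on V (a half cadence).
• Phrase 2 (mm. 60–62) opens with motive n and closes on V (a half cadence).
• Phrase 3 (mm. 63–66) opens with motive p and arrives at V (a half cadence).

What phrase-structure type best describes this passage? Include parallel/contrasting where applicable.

The final phrase closes with a half cadence, which is not stronger than the preceding half cadence; the 3 phrases lack an overall antecedent–consequent design and so form a phrase group.

phrase group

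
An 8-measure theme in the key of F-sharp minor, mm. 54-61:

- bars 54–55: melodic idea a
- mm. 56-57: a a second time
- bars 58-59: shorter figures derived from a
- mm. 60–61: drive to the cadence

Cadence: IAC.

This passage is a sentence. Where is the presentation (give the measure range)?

The presentation of a sentence is the basic idea (mm. 54–55) plus its repetition (measures 56–57); the presentation is therefore mm. 54–57.

measures 54–57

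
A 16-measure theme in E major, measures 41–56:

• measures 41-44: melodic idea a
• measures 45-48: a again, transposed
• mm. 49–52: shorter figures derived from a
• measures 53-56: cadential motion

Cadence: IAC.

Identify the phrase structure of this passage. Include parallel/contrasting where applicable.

Basic idea (mm. 41-44) + its repetition (bars 45–48) form the presentation; fragmentation and cadence (mm. 49–56) form the continuation — the 16-bar whole is a sentence.

sentence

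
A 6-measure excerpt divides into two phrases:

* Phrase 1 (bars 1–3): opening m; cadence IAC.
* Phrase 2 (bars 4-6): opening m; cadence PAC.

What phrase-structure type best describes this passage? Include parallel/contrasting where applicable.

Phrase 1 ends with an imperfect authentic cadence (weaker) and phrase 2 with a perfect authentic cadence (stronger): antecedent + consequent = a period.
The two phrases open with the same material (m / m), so the period is parallel.

parallel period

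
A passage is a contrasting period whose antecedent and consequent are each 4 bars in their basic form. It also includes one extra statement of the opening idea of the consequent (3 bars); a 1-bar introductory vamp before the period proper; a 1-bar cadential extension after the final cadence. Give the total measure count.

13 measures

Basic contrasting period: 4 + 4 = 8 bars.
8 (basic form) + 3 (extra statement) + 1 (introduction) + 1 (cadential extension) = 13.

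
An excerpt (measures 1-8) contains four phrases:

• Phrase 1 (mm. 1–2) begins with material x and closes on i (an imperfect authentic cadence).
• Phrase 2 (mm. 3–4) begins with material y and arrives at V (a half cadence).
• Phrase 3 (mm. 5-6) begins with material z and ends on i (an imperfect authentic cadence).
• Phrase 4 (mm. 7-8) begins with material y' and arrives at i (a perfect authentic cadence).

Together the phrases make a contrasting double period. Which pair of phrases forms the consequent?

phrases 3 and 4

In a double period the first pair of phrases (ending half cadence) is the large antecedent and the second pair (ending perfect authentic cadence) is the large consequent; the consequent is phrases 3 and 4.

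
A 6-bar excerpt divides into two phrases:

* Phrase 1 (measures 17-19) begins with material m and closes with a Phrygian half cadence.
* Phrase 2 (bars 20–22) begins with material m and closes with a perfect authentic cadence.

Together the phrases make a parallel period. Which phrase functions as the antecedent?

The phrase ending with the weaker cadence (Phrygian half cadence) is the antecedent; the one ending more conclusively (perfect authentic cadence) is the consequent. The antecedent is phrase 1.

phrase 1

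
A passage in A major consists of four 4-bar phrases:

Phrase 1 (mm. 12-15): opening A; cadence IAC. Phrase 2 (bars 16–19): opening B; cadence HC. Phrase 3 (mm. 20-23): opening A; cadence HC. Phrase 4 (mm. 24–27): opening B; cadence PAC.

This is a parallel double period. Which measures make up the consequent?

measures 20–27

In a double period the first pair of phrases (ending half cadence) is the large antecedent and the second pair (ending perfect authentic cadence) is the large consequent; the consequent is measures 20–27.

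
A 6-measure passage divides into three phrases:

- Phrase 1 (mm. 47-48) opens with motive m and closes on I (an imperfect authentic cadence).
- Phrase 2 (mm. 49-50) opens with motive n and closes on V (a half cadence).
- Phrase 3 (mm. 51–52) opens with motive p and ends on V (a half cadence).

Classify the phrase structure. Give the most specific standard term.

phrase group

The final phrase closes with a half cadence, which is not stronger than the preceding half cadence; the 3 phrases lack an overall antecedent–consequent design and so form a phrase group.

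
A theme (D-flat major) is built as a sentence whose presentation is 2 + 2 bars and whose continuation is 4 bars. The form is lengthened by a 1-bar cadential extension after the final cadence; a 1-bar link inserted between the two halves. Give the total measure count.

Basic sentence: 2 + 2 + 4 = 8 bars.
8 (basic form) + 1 (cadential extension) + 1 (link) = 10.

10 measures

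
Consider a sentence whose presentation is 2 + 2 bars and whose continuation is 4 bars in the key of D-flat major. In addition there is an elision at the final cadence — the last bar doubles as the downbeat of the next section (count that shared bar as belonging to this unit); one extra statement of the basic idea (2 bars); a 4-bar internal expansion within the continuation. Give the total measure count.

14 measures

Basic sentence: 2 + 2 + 4 = 8 bars.
8 (basic form) + 2 (extra statement) + 4 (internal expansion) = 14.
The elision shares a bar with the next section but does not change this unit's count.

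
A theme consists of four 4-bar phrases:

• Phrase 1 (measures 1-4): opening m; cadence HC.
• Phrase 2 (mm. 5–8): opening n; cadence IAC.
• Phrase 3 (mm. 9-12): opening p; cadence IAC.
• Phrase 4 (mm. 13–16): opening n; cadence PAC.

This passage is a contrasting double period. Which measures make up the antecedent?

measures 1–8

In a double period the four phrases pair into a large antecedent (phrases 1–2, ending imperfect authentic cadence) and a large consequent (phrases 3–4, ending perfect authentic cadence). The antecedent spans bars 1-8.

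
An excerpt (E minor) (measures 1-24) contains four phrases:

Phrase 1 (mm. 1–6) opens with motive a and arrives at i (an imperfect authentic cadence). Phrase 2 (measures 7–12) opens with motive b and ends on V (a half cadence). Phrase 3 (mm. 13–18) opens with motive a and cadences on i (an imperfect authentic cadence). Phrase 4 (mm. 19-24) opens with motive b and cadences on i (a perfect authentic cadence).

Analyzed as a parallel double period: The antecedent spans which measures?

In a double period the four phrases pair into a large antecedent (phrases 1–2, ending half cadence) and a large consequent (phrases 3–4, ending perfect authentic cadence). The antecedent spans measures 1–12.

measures 1–12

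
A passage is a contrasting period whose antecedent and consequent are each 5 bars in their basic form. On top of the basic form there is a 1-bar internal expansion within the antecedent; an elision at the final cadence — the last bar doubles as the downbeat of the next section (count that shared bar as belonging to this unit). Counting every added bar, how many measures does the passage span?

11 measures

Basic contrasting period: 5 + 5 = 10 bars.
10 (basic form) + 1 (internal expansion) = 11.
The elision shares a bar with the next section but does not change this unit's count.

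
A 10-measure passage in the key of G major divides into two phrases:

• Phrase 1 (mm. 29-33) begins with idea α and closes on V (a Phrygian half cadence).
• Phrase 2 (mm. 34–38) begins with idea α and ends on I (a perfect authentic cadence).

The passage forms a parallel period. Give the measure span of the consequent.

measures 34–38

The phrase ending with the weaker cadence (Phrygian half cadence) is the antecedent; the one ending more conclusively (perfect authentic cadence) is the consequent. The consequent is measures 34–38.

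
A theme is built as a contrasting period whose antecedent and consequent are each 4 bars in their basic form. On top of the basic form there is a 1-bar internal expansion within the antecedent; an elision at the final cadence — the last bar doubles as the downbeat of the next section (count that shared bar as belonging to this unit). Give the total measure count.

9 measures

Basic contrasting period: 4 + 4 = 8 bars.
8 (basic form) + 1 (internal expansion) = 9.
The elision shares a bar with the next section but does not change this unit's count.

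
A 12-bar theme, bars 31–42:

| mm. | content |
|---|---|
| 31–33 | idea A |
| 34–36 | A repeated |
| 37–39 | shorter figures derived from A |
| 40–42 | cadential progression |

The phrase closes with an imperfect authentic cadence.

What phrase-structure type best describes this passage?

sentence

Basic idea (measures 31-33) + its repetition (mm. 34–36) form the presentation; fragmentation and cadence (mm. 37–42) form the continuation — the 12-bar whole is a sentence.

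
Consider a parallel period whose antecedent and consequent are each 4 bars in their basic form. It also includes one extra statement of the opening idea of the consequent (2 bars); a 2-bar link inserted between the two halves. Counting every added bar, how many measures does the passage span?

12 measures

Basic parallel period: 4 + 4 = 8 bars.
8 (basic form) + 2 (extra statement) + 2 (link) = 12.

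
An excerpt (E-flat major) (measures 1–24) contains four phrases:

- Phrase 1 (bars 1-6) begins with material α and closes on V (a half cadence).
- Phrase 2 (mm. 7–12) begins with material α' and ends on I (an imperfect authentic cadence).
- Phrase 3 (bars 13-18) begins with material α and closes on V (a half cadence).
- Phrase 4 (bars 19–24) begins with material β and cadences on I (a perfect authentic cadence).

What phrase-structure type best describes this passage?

parallel double period

Four phrases in two halves: the first half (bars 1–12) ends with an imperfect authentic cadence, the second (mm. 13-24) with a perfect authentic cadence — a large antecedent–consequent pair, i.e. a double period.
Phrase 3 begins with the same material as phrase 1, making it parallel.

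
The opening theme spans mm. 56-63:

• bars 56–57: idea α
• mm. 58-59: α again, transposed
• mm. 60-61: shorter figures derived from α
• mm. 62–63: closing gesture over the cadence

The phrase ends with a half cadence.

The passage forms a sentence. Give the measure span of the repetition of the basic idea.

The presentation of a sentence is the basic idea (bars 56-57) plus its repetition (mm. 58-59); the repetition of the basic idea is therefore mm. 58-59.

measures 58–59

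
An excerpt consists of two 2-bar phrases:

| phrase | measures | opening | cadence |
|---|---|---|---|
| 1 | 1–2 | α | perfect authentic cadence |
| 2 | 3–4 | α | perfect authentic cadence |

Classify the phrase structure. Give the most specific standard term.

repeated phrase

Both phrases have the same opening (α) and the same cadence (perfect authentic cadence): the second is a restatement, not a consequent, so this is a repeated phrase rather than a period.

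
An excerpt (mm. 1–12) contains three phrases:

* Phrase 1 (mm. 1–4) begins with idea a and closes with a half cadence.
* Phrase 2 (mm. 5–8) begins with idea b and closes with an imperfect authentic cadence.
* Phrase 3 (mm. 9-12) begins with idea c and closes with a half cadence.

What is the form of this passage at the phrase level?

phrase group

The final phrase closes with a half cadence, which is not stronger than the preceding imperfect authentic cadence; the 3 phrases lack an overall antecedent–consequent design and so form a phrase group.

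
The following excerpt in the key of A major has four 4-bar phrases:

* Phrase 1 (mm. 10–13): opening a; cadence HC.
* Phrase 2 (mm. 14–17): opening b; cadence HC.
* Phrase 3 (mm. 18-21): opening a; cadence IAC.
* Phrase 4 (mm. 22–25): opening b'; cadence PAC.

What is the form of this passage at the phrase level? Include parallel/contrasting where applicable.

parallel double period

Four phrases in two halves: the first half (mm. 10–17) ends with a half cadence, the second (bars 18–25) with a perfect authentic cadence — a large antecedent–consequent pair, i.e. a double period.
Phrase 3 begins with the same material as phrase 1, making it parallel.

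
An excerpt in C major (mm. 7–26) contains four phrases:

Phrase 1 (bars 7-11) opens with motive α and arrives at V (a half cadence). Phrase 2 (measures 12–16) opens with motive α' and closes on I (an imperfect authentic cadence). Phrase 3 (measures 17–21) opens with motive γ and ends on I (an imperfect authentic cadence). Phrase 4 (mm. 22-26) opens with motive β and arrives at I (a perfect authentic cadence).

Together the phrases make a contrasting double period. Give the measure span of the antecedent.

measures 7–16

In a double period the first pair of phrases (ending imperfect authentic cadence) is the large antecedent and the second pair (ending perfect authentic cadence) is the large consequent; the antecedent is measures 7–16.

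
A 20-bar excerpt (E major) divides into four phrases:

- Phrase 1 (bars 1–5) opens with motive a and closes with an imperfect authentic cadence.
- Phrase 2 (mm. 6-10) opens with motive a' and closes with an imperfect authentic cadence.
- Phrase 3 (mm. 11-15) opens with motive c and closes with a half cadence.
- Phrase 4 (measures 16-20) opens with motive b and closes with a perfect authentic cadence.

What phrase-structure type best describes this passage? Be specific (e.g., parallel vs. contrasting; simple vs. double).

contrasting double period

Four phrases in two halves: the first half (bars 1-10) ends with an imperfect authentic cadence, the second (mm. 11–20) with a perfect authentic cadence — a large antecedent–consequent pair, i.e. a double period.
Phrase 3 begins with different material from phrase 1, making it contrasting.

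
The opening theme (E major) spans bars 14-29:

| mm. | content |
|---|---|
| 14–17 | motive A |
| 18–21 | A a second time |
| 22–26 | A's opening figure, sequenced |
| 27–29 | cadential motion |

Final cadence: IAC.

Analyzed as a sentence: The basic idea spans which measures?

measures 14–17

The presentation of a sentence is the basic idea (mm. 14-17) plus its repetition (mm. 18–21); the basic idea is therefore measures 14–17.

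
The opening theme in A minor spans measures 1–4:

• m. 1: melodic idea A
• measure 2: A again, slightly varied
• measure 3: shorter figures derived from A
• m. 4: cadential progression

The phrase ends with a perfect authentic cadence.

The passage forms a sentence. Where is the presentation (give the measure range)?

The presentation of a sentence is the basic idea (m. 1) plus its repetition (bar 2); the presentation is therefore bars 1-2.

measures 1–2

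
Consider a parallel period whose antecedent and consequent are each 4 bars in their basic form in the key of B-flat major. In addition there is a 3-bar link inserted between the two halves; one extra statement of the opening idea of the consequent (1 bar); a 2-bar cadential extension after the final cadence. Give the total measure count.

14 measures

Basic parallel period: 4 + 4 = 8 bars.
8 (basic form) + 3 (link) + 1 (extra statement) + 2 (cadential extension) = 14.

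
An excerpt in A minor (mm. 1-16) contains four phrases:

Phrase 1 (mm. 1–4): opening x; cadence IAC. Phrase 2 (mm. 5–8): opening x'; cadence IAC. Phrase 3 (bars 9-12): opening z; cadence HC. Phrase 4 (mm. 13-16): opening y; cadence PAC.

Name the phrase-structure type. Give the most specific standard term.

Four phrases in two halves: the first half (mm. 1-8) ends with an imperfect authentic cadence, the second (mm. 9-16) with a perfect authentic cadence — a large antecedent–consequent pair, i.e. a double period.
Phrase 3 begins with different material from phrase 1, making it contrasting.

contrasting double period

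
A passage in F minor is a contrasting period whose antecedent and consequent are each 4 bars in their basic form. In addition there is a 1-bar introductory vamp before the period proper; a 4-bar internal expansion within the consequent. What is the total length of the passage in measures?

Basic contrasting period: 4 + 4 = 8 bars.
8 (basic form) + 1 (introduction) + 4 (internal expansion) = 13.

13 measures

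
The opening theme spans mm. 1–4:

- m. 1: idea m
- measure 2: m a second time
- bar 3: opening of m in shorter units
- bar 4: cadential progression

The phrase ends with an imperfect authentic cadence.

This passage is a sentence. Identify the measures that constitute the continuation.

After the presentation (measures 1-2), the continuation covers the fragmentation through the cadence: mm. 3-4.

measures 3–4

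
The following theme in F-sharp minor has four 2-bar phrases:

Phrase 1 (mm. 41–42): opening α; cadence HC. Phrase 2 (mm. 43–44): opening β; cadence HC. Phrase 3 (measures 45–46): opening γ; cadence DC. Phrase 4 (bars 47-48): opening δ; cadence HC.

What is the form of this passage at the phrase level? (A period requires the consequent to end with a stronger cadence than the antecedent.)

Phrase 4 ends with a half cadence, no stronger than phrase 2's half cadence, so the four phrases do not form a double period; nor do phrases 3–4 duplicate 1–2, so it is not a repeated period. With no phrase reaching a conclusive cadence, the passage is a phrase group.

phrase group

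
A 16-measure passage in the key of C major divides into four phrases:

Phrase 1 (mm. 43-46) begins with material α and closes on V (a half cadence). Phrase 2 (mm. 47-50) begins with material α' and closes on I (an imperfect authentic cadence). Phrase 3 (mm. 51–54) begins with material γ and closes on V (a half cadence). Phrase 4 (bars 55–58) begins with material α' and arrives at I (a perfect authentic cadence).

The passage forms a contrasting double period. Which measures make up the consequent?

In a double period the first pair of phrases (ending imperfect authentic cadence) is the large antecedent and the second pair (ending perfect authentic cadence) is the large consequent; the consequent is measures 51–58.

measures 51–58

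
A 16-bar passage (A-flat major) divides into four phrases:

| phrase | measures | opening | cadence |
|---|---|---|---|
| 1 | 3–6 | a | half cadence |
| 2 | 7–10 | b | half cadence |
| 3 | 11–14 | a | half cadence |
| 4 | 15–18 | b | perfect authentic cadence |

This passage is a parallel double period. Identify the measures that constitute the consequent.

measures 11–18

In a double period the four phrases pair into a large antecedent (phrases 1–2, ending half cadence) and a large consequent (phrases 3–4, ending perfect authentic cadence). The consequent spans mm. 11-18.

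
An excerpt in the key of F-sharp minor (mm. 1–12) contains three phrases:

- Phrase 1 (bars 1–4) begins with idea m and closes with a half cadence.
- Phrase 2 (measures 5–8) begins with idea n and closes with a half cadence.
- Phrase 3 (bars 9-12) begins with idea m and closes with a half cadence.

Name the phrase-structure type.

phrase group

The final phrase closes with a half cadence, which is not stronger than the preceding half cadence; the 3 phrases lack an overall antecedent–consequent design and so form a phrase group.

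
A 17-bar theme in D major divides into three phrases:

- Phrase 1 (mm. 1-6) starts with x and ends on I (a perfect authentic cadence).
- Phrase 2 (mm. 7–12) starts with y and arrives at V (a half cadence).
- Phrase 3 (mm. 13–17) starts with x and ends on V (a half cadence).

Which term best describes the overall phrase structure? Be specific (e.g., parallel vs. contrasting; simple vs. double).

The final phrase closes with a half cadence, which is not stronger than the preceding half cadence; the 3 phrases lack an overall antecedent–consequent design and so form a phrase group.

phrase group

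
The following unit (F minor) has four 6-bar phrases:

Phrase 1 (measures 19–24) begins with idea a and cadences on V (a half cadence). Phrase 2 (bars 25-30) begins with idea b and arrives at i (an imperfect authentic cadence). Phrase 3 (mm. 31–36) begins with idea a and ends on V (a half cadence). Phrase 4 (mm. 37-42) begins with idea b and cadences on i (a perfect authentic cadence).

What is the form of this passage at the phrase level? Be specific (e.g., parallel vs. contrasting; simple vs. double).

Four phrases in two halves: the first half (mm. 19–30) ends with an imperfect authentic cadence, the second (measures 31–42) with a perfect authentic cadence — a large antecedent–consequent pair, i.e. a double period.
Phrase 3 begins with the same material as phrase 1, making it parallel.

parallel double period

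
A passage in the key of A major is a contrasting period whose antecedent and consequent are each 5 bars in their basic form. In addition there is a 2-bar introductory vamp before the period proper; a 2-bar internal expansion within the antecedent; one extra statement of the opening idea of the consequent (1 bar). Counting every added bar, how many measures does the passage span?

Basic contrasting period: 5 + 5 = 10 bars.
10 (basic form) + 2 (introduction) + 2 (internal expansion) + 1 (extra statement) = 15.

15 measures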